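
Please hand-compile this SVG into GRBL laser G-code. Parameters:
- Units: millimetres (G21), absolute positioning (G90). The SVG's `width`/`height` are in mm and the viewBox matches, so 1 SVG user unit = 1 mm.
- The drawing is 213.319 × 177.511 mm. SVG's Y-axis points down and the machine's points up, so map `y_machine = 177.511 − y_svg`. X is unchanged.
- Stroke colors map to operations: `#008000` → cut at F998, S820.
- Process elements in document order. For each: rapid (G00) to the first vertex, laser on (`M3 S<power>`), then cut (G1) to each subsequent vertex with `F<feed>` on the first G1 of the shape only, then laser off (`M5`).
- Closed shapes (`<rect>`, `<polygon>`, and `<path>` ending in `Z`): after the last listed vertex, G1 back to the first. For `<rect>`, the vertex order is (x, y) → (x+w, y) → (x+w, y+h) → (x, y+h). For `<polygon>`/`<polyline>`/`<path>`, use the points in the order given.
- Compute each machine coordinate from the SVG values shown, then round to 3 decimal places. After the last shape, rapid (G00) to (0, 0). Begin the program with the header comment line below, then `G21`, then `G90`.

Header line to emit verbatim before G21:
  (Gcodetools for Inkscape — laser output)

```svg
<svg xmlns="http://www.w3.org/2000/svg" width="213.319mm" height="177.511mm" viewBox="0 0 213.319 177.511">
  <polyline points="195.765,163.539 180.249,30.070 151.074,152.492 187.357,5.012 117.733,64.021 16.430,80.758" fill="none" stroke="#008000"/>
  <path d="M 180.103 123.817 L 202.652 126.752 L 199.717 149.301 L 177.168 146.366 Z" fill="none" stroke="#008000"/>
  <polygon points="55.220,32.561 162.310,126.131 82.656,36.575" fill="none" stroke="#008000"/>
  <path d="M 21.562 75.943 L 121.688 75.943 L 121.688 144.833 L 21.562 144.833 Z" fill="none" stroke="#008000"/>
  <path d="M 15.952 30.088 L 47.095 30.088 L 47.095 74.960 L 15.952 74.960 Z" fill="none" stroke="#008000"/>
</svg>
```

1 u = 1 mm; y_m = 177.511 − y.

[1] `<polyline>` open polyline, #008000→cut S820 F998: (195.765,13.972) → (180.249,147.441) → (151.074,25.019) → (187.357,172.499) → (117.733,113.490) → (16.430,96.753)

[2] `<path>` regular polygon, #008000→cut S820 F998: (180.103,53.694) → (202.652,50.759) → (199.717,28.210) → (177.168,31.145) → (180.103,53.694) (closed)

[3] `<polygon>` closed polygon, #008000→cut S820 F998: (55.220,144.950) → (162.310,51.380) → (82.656,140.936) → (55.220,144.950) (closed)

[4] `<path>` rectangle, #008000→cut S820 F998: (21.562,101.568) → (121.688,101.568) → (121.688,32.678) → (21.562,32.678) → (21.562,101.568) (closed)

[5] `<path>` rectangle, #008000→cut S820 F998: (15.952,147.423) → (47.095,147.423) → (47.095,102.551) → (15.952,102.551) → (15.952,147.423) (closed)

(Gcodetools for Inkscape — laser output)
G21
G90
G00 X195.765 Y13.972
M3 S820
G1 X180.249 Y147.441 F998
G1 X151.074 Y25.019
G1 X187.357 Y172.499
G1 X117.733 Y113.490
G1 X16.430 Y96.753
M5
G00 X180.103 Y53.694
M3 S820
G1 X202.652 Y50.759 F998
G1 X199.717 Y28.210
G1 X177.168 Y31.145
G1 X180.103 Y53.694
M5
G00 X55.220 Y144.950
M3 S820
G1 X162.310 Y51.380 F998
G1 X82.656 Y140.936
G1 X55.220 Y144.950
M5
G00 X21.562 Y101.568
M3 S820
G1 X121.688 Y101.568 F998
G1 X121.688 Y32.678
G1 X21.562 Y32.678
G1 X21.562 Y101.568
M5
G00 X15.952 Y147.423
M3 S820
G1 X47.095 Y147.423 F998
G1 X47.095 Y102.551
G1 X15.952 Y102.551
G1 X15.952 Y147.423
M5
G00 X0.000 Y0.000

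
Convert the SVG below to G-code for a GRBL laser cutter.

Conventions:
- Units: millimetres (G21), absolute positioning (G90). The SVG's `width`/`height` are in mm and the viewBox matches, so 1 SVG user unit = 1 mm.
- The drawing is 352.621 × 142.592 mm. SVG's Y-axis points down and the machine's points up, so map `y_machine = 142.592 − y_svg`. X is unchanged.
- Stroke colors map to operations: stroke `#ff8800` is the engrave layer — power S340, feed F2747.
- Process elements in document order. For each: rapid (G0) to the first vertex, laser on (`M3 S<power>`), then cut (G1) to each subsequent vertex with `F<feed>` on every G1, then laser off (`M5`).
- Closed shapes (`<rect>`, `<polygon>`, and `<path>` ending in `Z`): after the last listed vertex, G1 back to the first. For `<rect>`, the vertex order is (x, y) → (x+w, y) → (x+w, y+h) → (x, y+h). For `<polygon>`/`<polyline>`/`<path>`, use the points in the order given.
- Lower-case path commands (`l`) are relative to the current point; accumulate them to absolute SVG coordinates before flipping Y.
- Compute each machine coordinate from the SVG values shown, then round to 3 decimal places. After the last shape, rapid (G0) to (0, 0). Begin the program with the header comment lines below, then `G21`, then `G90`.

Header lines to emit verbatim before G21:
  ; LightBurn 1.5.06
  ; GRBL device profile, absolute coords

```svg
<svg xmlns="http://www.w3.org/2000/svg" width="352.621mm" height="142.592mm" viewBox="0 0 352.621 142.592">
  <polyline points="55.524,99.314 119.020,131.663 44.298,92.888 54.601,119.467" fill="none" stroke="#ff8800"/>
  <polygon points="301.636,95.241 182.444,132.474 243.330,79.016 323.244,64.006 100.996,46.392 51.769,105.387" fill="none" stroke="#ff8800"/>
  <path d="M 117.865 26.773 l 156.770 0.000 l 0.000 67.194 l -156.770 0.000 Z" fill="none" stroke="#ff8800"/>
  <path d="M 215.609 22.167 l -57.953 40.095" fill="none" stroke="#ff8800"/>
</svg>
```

1 u = 1 mm; y_m = 142.592 − y.

[1] `<polyline>` open polyline, #ff8800→engrave S340 F2747: (55.524,43.278) → (119.020,10.929) → (44.298,49.704) → (54.601,23.125)

[2] `<polygon>` closed polygon, #ff8800→engrave S340 F2747: (301.636,47.351) → (182.444,10.118) → (243.330,63.576) → (323.244,78.586) → (100.996,96.200) → (51.769,37.205) → (301.636,47.351) (closed)

[3] `<path>` rectangle, #ff8800→engrave S340 F2747: (117.865,115.819) → (274.635,115.819) → (274.635,48.625) → (117.865,48.625) → (117.865,115.819) (closed)

[4] `<path>` line segment, #ff8800→engrave S340 F2747: (215.609,120.425) → (157.656,80.330)

; LightBurn 1.5.06
; GRBL device profile, absolute coords
G21
G90
G0 X55.524 Y43.278
M3 S340
G1 X119.020 Y10.929 F2747
G1 X44.298 Y49.704 F2747
G1 X54.601 Y23.125 F2747
M5
G0 X301.636 Y47.351
M3 S340
G1 X182.444 Y10.118 F2747
G1 X243.330 Y63.576 F2747
G1 X323.244 Y78.586 F2747
G1 X100.996 Y96.200 F2747
G1 X51.769 Y37.205 F2747
G1 X301.636 Y47.351 F2747
M5
G0 X117.865 Y115.819
M3 S340
G1 X274.635 Y115.819 F2747
G1 X274.635 Y48.625 F2747
G1 X117.865 Y48.625 F2747
G1 X117.865 Y115.819 F2747
M5
G0 X215.609 Y120.425
M3 S340
G1 X157.656 Y80.330 F2747
M5
G0 X0.000 Y0.000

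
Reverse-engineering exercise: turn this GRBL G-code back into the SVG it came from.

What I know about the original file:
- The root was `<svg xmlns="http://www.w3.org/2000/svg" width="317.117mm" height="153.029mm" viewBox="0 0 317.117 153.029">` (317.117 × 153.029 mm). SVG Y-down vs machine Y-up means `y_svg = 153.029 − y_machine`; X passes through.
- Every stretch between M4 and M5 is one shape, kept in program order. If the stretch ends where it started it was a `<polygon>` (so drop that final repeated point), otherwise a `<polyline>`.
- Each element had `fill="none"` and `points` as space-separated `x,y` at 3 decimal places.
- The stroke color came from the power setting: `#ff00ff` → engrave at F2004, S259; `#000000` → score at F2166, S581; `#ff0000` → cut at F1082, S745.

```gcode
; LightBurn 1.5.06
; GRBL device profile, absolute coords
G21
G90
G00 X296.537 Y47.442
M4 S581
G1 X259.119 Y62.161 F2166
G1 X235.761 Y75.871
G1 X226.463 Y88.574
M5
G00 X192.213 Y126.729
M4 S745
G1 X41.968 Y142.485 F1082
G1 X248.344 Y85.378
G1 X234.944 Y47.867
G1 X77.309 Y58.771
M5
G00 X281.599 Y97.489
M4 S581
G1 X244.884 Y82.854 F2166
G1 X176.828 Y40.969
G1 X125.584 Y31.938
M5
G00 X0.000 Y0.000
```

<svg xmlns="http://www.w3.org/2000/svg" width="317.117mm" height="153.029mm" viewBox="0 0 317.117 153.029">
  <polyline points="296.537,105.587 259.119,90.868 235.761,77.158 226.463,64.455" fill="none" stroke="#000000"/>
  <polyline points="192.213,26.300 41.968,10.544 248.344,67.651 234.944,105.162 77.309,94.258" fill="none" stroke="#ff0000"/>
  <polyline points="281.599,55.540 244.884,70.175 176.828,112.060 125.584,121.091" fill="none" stroke="#000000"/>
</svg>

Machine Y-up, SVG Y-down with viewBox height 153.029, so y_svg = 153.029 − y_machine; X carries over.

Run 1: the run's S581 means `#000000` (score). The run is open, so emit a `<polyline>` with points (Y-flipped): 296.537,105.587 259.119,90.868 235.761,77.158 226.463,64.455.

Run 2: S745 ⇒ cut layer `#ff0000`. The run is open, so emit a `<polyline>` with points (Y-flipped): 192.213,26.300 41.968,10.544 248.344,67.651 234.944,105.162 77.309,94.258.

Run 3: S581 ⇒ score layer `#000000`. The run is open, so emit a `<polyline>` with points (Y-flipped): 281.599,55.540 244.884,70.175 176.828,112.060 125.584,121.091.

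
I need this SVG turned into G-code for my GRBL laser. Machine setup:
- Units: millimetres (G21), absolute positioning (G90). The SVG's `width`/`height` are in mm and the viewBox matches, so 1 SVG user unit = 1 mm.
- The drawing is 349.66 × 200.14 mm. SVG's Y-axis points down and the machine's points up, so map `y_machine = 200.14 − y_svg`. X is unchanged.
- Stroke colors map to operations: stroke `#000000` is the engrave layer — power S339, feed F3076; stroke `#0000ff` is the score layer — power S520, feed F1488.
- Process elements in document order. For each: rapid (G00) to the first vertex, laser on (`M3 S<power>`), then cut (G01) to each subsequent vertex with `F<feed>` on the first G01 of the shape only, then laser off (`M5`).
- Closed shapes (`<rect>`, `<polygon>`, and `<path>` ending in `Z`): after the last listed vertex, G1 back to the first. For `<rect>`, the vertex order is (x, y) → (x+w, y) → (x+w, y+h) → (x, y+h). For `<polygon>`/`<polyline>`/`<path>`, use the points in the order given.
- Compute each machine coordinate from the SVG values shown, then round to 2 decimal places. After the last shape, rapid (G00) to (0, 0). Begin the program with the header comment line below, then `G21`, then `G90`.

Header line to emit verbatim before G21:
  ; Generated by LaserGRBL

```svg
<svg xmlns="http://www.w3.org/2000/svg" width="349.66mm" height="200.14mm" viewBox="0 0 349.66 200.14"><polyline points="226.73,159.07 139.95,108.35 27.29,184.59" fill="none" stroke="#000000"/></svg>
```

1 u = 1 mm; y_m = 200.14 − y.

[1] `<polyline>` open polyline, #000000→engrave S339 F3076: (226.73,41.07) → (139.95,91.79) → (27.29,15.55)

; Generated by LaserGRBL
G21
G90
G00 X226.73 Y41.07
M3 S339
G01 X139.95 Y91.79 F3076
G01 X27.29 Y15.55
M5
G00 X0.00 Y0.00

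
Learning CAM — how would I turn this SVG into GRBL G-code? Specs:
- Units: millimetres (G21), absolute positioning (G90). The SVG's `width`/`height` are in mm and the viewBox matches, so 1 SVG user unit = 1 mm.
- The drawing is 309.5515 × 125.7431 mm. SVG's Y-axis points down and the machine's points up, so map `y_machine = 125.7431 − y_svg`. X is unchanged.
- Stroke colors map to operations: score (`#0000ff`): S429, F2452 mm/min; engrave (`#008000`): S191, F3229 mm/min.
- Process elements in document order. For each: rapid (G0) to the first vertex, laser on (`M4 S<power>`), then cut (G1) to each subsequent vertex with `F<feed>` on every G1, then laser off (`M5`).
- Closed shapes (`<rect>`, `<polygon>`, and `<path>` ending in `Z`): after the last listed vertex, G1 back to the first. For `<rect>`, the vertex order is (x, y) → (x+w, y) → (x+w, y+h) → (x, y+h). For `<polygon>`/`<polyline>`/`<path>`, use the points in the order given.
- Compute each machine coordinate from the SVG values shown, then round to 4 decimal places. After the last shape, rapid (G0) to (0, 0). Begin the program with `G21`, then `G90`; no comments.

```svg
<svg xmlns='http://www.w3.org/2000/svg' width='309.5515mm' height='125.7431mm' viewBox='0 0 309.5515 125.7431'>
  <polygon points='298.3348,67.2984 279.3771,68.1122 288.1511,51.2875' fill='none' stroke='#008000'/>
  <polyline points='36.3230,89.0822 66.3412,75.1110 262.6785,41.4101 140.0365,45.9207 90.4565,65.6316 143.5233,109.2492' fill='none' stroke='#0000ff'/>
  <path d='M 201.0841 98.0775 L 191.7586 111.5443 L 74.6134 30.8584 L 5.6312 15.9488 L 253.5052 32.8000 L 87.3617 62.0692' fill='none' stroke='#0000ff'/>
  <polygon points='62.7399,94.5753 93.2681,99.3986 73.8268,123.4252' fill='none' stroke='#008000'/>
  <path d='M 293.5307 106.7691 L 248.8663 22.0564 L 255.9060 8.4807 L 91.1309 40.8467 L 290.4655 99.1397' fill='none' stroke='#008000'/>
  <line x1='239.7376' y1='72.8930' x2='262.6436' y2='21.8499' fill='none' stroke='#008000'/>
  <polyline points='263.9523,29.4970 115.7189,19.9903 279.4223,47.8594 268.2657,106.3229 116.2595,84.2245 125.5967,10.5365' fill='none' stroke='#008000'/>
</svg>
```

G21
G90
G0 X298.3348 Y58.4447
M4 S191
G1 X279.3771 Y57.6309 F3229
G1 X288.1511 Y74.4556 F3229
G1 X298.3348 Y58.4447 F3229
M5
G0 X36.3230 Y36.6609
M4 S429
G1 X66.3412 Y50.6321 F2452
G1 X262.6785 Y84.3330 F2452
G1 X140.0365 Y79.8224 F2452
G1 X90.4565 Y60.1115 F2452
G1 X143.5233 Y16.4939 F2452
M5
G0 X201.0841 Y27.6656
M4 S429
G1 X191.7586 Y14.1988 F2452
G1 X74.6134 Y94.8847 F2452
G1 X5.6312 Y109.7943 F2452
G1 X253.5052 Y92.9431 F2452
G1 X87.3617 Y63.6739 F2452
M5
G0 X62.7399 Y31.1678
M4 S191
G1 X93.2681 Y26.3445 F3229
G1 X73.8268 Y2.3179 F3229
G1 X62.7399 Y31.1678 F3229
M5
G0 X293.5307 Y18.9740
M4 S191
G1 X248.8663 Y103.6867 F3229
G1 X255.9060 Y117.2624 F3229
G1 X91.1309 Y84.8964 F3229
G1 X290.4655 Y26.6034 F3229
M5
G0 X239.7376 Y52.8501
M4 S191
G1 X262.6436 Y103.8932 F3229
M5
G0 X263.9523 Y96.2461
M4 S191
G1 X115.7189 Y105.7528 F3229
G1 X279.4223 Y77.8837 F3229
G1 X268.2657 Y19.4202 F3229
G1 X116.2595 Y41.5186 F3229
G1 X125.5967 Y115.2066 F3229
M5
G0 X0.0000 Y0.0000

1 u = 1 mm; y_m = 125.7431 − y.

[1] `<polygon>` regular polygon, #008000→engrave S191 F3229: (298.3348,58.4447) → (279.3771,57.6309) → (288.1511,74.4556) → (298.3348,58.4447) (closed)

[2] `<polyline>` open polyline, #0000ff→score S429 F2452: (36.3230,36.6609) → (66.3412,50.6321) → (262.6785,84.3330) → (140.0365,79.8224) → (90.4565,60.1115) → (143.5233,16.4939)

[3] `<path>` open polyline, #0000ff→score S429 F2452: (201.0841,27.6656) → (191.7586,14.1988) → (74.6134,94.8847) → (5.6312,109.7943) → (253.5052,92.9431) → (87.3617,63.6739)

[4] `<polygon>` regular polygon, #008000→engrave S191 F3229: (62.7399,31.1678) → (93.2681,26.3445) → (73.8268,2.3179) → (62.7399,31.1678) (closed)

[5] `<path>` open polyline, #008000→engrave S191 F3229: (293.5307,18.9740) → (248.8663,103.6867) → (255.9060,117.2624) → (91.1309,84.8964) → (290.4655,26.6034)

[6] `<line>` line segment, #008000→engrave S191 F3229: (239.7376,52.8501) → (262.6436,103.8932)

[7] `<polyline>` open polyline, #008000→engrave S191 F3229: (263.9523,96.2461) → (115.7189,105.7528) → (279.4223,77.8837) → (268.2657,19.4202) → (116.2595,41.5186) → (125.5967,115.2066)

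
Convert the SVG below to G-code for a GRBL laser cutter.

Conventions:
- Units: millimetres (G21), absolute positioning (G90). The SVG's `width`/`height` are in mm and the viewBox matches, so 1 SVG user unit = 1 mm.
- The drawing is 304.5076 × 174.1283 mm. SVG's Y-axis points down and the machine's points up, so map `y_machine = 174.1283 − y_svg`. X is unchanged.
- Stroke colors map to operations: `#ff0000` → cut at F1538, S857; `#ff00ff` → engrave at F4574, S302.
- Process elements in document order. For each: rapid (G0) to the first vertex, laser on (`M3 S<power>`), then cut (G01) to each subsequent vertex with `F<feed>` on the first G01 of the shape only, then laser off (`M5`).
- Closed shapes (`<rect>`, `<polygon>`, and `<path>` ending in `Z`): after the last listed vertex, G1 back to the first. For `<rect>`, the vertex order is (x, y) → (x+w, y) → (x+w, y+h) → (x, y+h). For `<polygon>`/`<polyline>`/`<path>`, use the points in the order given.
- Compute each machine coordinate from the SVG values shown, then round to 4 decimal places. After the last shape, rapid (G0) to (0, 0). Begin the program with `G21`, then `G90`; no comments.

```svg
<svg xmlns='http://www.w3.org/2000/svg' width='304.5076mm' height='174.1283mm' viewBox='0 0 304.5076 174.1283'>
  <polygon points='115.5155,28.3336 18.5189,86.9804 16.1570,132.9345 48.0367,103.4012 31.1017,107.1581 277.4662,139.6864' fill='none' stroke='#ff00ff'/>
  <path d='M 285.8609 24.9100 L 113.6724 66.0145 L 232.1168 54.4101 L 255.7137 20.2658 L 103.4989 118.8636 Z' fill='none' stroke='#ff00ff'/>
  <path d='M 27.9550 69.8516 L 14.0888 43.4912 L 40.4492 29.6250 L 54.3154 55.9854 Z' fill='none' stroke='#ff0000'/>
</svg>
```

1 u = 1 mm; y_m = 174.1283 − y.

[1] `<polygon>` closed polygon, #ff00ff→engrave S302 F4574: (115.5155,145.7947) → (18.5189,87.1479) → (16.1570,41.1938) → (48.0367,70.7271) → (31.1017,66.9702) → (277.4662,34.4419) → (115.5155,145.7947) (closed)

[2] `<path>` closed polygon, #ff00ff→engrave S302 F4574: (285.8609,149.2183) → (113.6724,108.1138) → (232.1168,119.7182) → (255.7137,153.8625) → (103.4989,55.2647) → (285.8609,149.2183) (closed)

[3] `<path>` regular polygon, #ff0000→cut S857 F1538: (27.9550,104.2767) → (14.0888,130.6371) → (40.4492,144.5033) → (54.3154,118.1429) → (27.9550,104.2767) (closed)

G21
G90
G0 X115.5155 Y145.7947
M3 S302
G01 X18.5189 Y87.1479 F4574
G01 X16.1570 Y41.1938
G01 X48.0367 Y70.7271
G01 X31.1017 Y66.9702
G01 X277.4662 Y34.4419
G01 X115.5155 Y145.7947
M5
G0 X285.8609 Y149.2183
M3 S302
G01 X113.6724 Y108.1138 F4574
G01 X232.1168 Y119.7182
G01 X255.7137 Y153.8625
G01 X103.4989 Y55.2647
G01 X285.8609 Y149.2183
M5
G0 X27.9550 Y104.2767
M3 S857
G01 X14.0888 Y130.6371 F1538
G01 X40.4492 Y144.5033
G01 X54.3154 Y118.1429
G01 X27.9550 Y104.2767
M5
G0 X0.0000 Y0.0000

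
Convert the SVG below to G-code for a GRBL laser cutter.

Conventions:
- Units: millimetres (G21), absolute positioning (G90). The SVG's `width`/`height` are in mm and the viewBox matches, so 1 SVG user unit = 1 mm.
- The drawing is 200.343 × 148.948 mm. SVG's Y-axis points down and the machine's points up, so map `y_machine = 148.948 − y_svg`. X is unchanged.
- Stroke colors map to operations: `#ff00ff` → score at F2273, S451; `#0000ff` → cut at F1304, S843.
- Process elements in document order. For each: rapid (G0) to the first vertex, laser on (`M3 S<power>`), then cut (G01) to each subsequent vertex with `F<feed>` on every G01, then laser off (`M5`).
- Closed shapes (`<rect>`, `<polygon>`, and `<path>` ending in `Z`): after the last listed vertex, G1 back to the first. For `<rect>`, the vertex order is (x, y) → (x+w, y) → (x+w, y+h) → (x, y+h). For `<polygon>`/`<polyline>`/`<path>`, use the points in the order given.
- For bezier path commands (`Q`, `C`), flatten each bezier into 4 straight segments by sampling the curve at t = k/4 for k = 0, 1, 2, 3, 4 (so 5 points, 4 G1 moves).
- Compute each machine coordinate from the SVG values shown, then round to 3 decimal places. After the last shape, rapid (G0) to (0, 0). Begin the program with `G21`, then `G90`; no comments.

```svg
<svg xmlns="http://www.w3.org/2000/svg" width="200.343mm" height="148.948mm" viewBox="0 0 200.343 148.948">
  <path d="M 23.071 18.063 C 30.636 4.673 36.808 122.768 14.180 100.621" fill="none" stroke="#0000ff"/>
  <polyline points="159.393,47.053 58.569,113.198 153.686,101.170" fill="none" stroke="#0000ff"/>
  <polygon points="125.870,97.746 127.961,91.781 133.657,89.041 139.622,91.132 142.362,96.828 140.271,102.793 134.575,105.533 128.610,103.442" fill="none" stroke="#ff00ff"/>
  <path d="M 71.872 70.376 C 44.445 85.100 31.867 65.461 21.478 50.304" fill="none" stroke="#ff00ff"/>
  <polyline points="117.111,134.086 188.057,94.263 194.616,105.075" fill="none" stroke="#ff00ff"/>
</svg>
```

G21
G90
G0 X23.071 Y130.885
M3 S843
G01 X28.055 Y120.520 F1304
G01 X29.948 Y86.322 F1304
G01 X26.179 Y53.766 F1304
G01 X14.180 Y48.327 F1304
M5
G0 X159.393 Y101.895
M3 S843
G01 X58.569 Y35.750 F1304
G01 X153.686 Y47.778 F1304
M5
G0 X125.870 Y51.202
M3 S451
G01 X127.961 Y57.167 F2273
G01 X133.657 Y59.907 F2273
G01 X139.622 Y57.816 F2273
G01 X142.362 Y52.120 F2273
G01 X140.271 Y46.155 F2273
G01 X134.575 Y43.415 F2273
G01 X128.610 Y45.506 F2273
G01 X125.870 Y51.202 F2273
M5
G0 X71.872 Y78.572
M3 S451
G01 X53.888 Y73.365 F2273
G01 X40.286 Y77.403 F2273
G01 X29.878 Y87.043 F2273
G01 X21.478 Y98.644 F2273
M5
G0 X117.111 Y14.862
M3 S451
G01 X188.057 Y54.685 F2273
G01 X194.616 Y43.873 F2273
M5
G0 X0.000 Y0.000

Since the viewBox matches the mm dimensions, user units are millimetres directly. The only transform is the Y-flip y_m = 148.948 − y_svg.

Shape 1 is a cubic bezier drawn with `<path>`. Its stroke #0000ff means cut at S843, F1304. After flipping Y the toolpath is (23.071,130.885) → (28.055,120.520) → (29.948,86.322) → (26.179,53.766) → (14.180,48.327).

Shape 2 is a open polyline drawn with `<polyline>`. Its stroke #0000ff means cut at S843, F1304. After flipping Y the toolpath is (159.393,101.895) → (58.569,35.750) → (153.686,47.778).

Shape 3 is a regular polygon drawn with `<polygon>`. Its stroke #ff00ff means score at S451, F2273. After flipping Y the toolpath is (125.870,51.202) → (127.961,57.167) → (133.657,59.907) → (139.622,57.816) → (142.362,52.120) → (140.271,46.155) → (134.575,43.415) → (128.610,45.506) → (125.870,51.202), returning to the start.

Shape 4 is a cubic bezier drawn with `<path>`. Its stroke #ff00ff means score at S451, F2273. After flipping Y the toolpath is (71.872,78.572) → (53.888,73.365) → (40.286,77.403) → (29.878,87.043) → (21.478,98.644).

Shape 5 is a open polyline drawn with `<polyline>`. Its stroke #ff00ff means score at S451, F2273. After flipping Y the toolpath is (117.111,14.862) → (188.057,54.685) → (194.616,43.873).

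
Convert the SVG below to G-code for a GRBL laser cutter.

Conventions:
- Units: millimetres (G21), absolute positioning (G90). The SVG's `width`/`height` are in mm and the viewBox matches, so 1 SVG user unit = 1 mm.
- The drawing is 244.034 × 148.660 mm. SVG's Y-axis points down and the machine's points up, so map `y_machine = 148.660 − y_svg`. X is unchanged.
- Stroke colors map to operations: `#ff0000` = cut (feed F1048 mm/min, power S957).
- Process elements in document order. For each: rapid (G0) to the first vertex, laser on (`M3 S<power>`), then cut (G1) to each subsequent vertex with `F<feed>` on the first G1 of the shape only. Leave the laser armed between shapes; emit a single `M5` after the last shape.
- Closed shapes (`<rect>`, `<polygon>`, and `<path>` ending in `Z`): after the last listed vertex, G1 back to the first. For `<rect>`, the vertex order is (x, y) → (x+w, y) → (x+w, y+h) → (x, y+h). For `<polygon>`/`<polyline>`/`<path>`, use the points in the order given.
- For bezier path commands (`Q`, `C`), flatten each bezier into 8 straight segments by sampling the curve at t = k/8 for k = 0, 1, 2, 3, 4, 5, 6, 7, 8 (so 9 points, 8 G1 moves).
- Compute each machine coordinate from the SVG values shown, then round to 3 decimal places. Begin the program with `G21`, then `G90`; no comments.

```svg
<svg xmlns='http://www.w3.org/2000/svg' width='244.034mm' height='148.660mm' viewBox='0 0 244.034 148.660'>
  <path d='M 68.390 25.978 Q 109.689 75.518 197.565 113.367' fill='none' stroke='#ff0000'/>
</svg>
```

G21
G90
G0 X68.390 Y122.682
M3 S957
G1 X79.443 Y110.480 F1048
G1 X91.951 Y98.643
G1 X105.914 Y87.171
G1 X121.333 Y76.065
G1 X138.208 Y65.324
G1 X156.538 Y54.948
G1 X176.324 Y44.938
G1 X197.565 Y35.293
M5

Since the viewBox matches the mm dimensions, user units are millimetres directly. The only transform is the Y-flip y_m = 148.660 − y_svg.

Shape 1 is a quadratic bezier drawn with `<path>`. Its stroke #ff0000 means cut at S957, F1048. After flipping Y the toolpath is (68.390,122.682) → (79.443,110.480) → (91.951,98.643) → (105.914,87.171) → (121.333,76.065) → (138.208,65.324) → (156.538,54.948) → (176.324,44.938) → (197.565,35.293).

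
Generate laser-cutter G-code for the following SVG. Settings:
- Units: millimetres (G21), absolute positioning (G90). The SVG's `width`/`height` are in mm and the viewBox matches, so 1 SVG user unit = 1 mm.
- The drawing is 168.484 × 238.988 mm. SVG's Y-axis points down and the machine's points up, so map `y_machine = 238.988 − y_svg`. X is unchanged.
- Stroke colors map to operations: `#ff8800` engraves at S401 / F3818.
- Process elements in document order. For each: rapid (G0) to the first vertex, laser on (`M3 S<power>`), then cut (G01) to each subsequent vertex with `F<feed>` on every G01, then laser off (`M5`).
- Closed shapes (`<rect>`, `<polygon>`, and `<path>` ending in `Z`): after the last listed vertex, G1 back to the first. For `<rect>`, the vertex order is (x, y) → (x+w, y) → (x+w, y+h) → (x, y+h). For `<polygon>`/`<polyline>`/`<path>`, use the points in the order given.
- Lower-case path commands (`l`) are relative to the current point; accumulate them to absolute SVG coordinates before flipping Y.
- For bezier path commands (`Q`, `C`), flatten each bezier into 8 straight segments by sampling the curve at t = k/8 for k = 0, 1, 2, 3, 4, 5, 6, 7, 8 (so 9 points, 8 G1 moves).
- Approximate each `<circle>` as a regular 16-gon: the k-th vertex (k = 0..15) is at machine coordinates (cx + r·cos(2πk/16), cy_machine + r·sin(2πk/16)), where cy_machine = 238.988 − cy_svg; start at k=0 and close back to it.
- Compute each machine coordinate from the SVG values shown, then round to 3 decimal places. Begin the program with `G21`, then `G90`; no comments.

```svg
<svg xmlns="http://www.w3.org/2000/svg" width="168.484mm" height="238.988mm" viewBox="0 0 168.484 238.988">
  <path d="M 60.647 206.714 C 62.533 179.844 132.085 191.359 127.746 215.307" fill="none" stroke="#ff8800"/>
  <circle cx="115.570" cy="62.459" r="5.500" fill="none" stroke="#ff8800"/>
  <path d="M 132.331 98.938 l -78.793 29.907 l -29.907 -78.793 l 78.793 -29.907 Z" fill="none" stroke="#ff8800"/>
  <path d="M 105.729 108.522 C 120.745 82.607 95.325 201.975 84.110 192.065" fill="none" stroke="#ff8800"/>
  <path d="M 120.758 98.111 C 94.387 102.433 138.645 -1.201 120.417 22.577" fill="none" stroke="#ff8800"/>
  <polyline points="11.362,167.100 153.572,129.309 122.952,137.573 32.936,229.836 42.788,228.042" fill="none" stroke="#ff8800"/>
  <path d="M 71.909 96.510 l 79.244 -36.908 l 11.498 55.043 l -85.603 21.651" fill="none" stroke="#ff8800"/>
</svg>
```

G21
G90
G0 X60.647 Y32.274
M3 S401
G01 X64.250 Y40.602 F3818
G01 X72.537 Y45.635 F3818
G01 X83.850 Y47.678 F3818
G01 X96.531 Y47.034 F3818
G01 X108.920 Y44.009 F3818
G01 X119.358 Y38.905 F3818
G01 X126.186 Y32.028 F3818
G01 X127.746 Y23.681 F3818
M5
G0 X121.070 Y176.529
M3 S401
G01 X120.651 Y178.634 F3818
G01 X119.459 Y180.418 F3818
G01 X117.675 Y181.610 F3818
G01 X115.570 Y182.029 F3818
G01 X113.465 Y181.610 F3818
G01 X111.681 Y180.418 F3818
G01 X110.489 Y178.634 F3818
G01 X110.070 Y176.529 F3818
G01 X110.489 Y174.424 F3818
G01 X111.681 Y172.640 F3818
G01 X113.465 Y171.448 F3818
G01 X115.570 Y171.029 F3818
G01 X117.675 Y171.448 F3818
G01 X119.459 Y172.640 F3818
G01 X120.651 Y174.424 F3818
G01 X121.070 Y176.529 F3818
M5
G0 X132.331 Y140.050
M3 S401
G01 X53.538 Y110.143 F3818
G01 X23.631 Y188.936 F3818
G01 X102.424 Y218.843 F3818
G01 X132.331 Y140.050 F3818
M5
G0 X105.729 Y130.466
M3 S401
G01 X109.571 Y133.910 F3818
G01 X110.263 Y126.952 F3818
G01 X108.445 Y112.808 F3818
G01 X104.756 Y94.696 F3818
G01 X99.838 Y75.835 F3818
G01 X94.331 Y59.440 F3818
G01 X88.875 Y48.730 F3818
G01 X84.110 Y46.923 F3818
M5
G0 X120.758 Y140.877
M3 S401
G01 X113.920 Y143.857 F3818
G01 X112.143 Y154.200 F3818
G01 X113.867 Y169.147 F3818
G01 X117.534 Y185.940 F3818
G01 X121.582 Y201.821 F3818
G01 X124.452 Y214.032 F3818
G01 X124.583 Y219.815 F3818
G01 X120.417 Y216.411 F3818
M5
G0 X11.362 Y71.888
M3 S401
G01 X153.572 Y109.679 F3818
G01 X122.952 Y101.415 F3818
G01 X32.936 Y9.152 F3818
G01 X42.788 Y10.946 F3818
M5
G0 X71.909 Y142.478
M3 S401
G01 X151.153 Y179.386 F3818
G01 X162.651 Y124.343 F3818
G01 X77.048 Y102.692 F3818
M5

Since the viewBox matches the mm dimensions, user units are millimetres directly. The only transform is the Y-flip y_m = 238.988 − y_svg.

Shape 1 is a cubic bezier drawn with `<path>`. Its stroke #ff8800 means engrave at S401, F3818. After flipping Y the toolpath is (60.647,32.274) → (64.250,40.602) → (72.537,45.635) → (83.850,47.678) → (96.531,47.034) → (108.920,44.009) → (119.358,38.905) → (126.186,32.028) → (127.746,23.681).

Shape 2 is a circle drawn with `<circle>`. Its stroke #ff8800 means engrave at S401, F3818. After flipping Y the toolpath is (121.070,176.529) → (120.651,178.634) → (119.459,180.418) → (117.675,181.610) → (115.570,182.029) → (113.465,181.610) → (111.681,180.418) → (110.489,178.634) → (110.070,176.529) → (110.489,174.424) → (111.681,172.640) → (113.465,171.448) → (115.570,171.029) → (117.675,171.448) → (119.459,172.640) → (120.651,174.424) → (121.070,176.529), returning to the start.

Shape 3 is a regular polygon drawn with `<path>`. Its stroke #ff8800 means engrave at S401, F3818. After flipping Y the toolpath is (132.331,140.050) → (53.538,110.143) → (23.631,188.936) → (102.424,218.843) → (132.331,140.050), returning to the start.

Shape 4 is a cubic bezier drawn with `<path>`. Its stroke #ff8800 means engrave at S401, F3818. After flipping Y the toolpath is (105.729,130.466) → (109.571,133.910) → (110.263,126.952) → (108.445,112.808) → (104.756,94.696) → (99.838,75.835) → (94.331,59.440) → (88.875,48.730) → (84.110,46.923).

Shape 5 is a cubic bezier drawn with `<path>`. Its stroke #ff8800 means engrave at S401, F3818. After flipping Y the toolpath is (120.758,140.877) → (113.920,143.857) → (112.143,154.200) → (113.867,169.147) → (117.534,185.940) → (121.582,201.821) → (124.452,214.032) → (124.583,219.815) → (120.417,216.411).

Shape 6 is a open polyline drawn with `<polyline>`. Its stroke #ff8800 means engrave at S401, F3818. After flipping Y the toolpath is (11.362,71.888) → (153.572,109.679) → (122.952,101.415) → (32.936,9.152) → (42.788,10.946).

Shape 7 is a open polyline drawn with `<path>`. Its stroke #ff8800 means engrave at S401, F3818. After flipping Y the toolpath is (71.909,142.478) → (151.153,179.386) → (162.651,124.343) → (77.048,102.692).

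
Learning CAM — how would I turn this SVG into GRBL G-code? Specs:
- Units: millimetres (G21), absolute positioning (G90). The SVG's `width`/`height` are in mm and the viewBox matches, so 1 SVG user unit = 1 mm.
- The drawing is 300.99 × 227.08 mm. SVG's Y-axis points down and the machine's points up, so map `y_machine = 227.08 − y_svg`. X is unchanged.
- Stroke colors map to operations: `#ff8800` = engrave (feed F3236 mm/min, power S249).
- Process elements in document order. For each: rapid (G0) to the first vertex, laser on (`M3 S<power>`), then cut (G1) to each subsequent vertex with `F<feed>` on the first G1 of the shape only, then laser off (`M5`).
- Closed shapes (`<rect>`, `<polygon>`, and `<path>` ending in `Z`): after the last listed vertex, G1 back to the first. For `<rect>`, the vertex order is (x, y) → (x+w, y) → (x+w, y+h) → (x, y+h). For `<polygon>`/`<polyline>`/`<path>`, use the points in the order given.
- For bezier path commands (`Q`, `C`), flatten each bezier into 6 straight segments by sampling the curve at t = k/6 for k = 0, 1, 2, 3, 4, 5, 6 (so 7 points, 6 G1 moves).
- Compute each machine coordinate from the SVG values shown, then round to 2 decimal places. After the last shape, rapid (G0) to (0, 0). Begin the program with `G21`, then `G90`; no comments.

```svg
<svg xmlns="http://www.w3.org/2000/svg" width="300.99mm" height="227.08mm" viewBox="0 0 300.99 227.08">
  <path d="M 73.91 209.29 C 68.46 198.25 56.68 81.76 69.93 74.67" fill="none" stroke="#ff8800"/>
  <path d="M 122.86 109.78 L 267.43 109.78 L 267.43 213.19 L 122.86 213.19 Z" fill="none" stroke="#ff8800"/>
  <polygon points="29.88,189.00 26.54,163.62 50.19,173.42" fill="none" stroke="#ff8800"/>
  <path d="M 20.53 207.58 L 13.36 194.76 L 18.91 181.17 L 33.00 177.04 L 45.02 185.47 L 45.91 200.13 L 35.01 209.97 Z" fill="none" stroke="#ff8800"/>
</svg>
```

G21
G90
G0 X73.91 Y17.79
M3 S249
G1 X70.80 Y31.10 F3236
G1 X67.51 Y56.02
G1 X64.91 Y86.58
G1 X63.86 Y116.81
G1 X65.25 Y140.74
G1 X69.93 Y152.41
M5
G0 X122.86 Y117.30
M3 S249
G1 X267.43 Y117.30 F3236
G1 X267.43 Y13.89
G1 X122.86 Y13.89
G1 X122.86 Y117.30
M5
G0 X29.88 Y38.08
M3 S249
G1 X26.54 Y63.46 F3236
G1 X50.19 Y53.66
G1 X29.88 Y38.08
M5
G0 X20.53 Y19.50
M3 S249
G1 X13.36 Y32.32 F3236
G1 X18.91 Y45.91
G1 X33.00 Y50.04
G1 X45.02 Y41.61
G1 X45.91 Y26.95
G1 X35.01 Y17.11
G1 X20.53 Y19.50
M5
G0 X0.00 Y0.00

viewBox `0 0 300.99 227.08` with mm width/height → 1 unit = 1 mm. Flip: y_m = 227.08 − y_svg.

**Shape 1** — `<path>` cubic bezier, stroke `#ff8800` → engrave (S249, F3236). Control points (SVG): P0=(73.91,209.29), P1=(68.46,198.25), P2=(56.68,81.76), P3=(69.93,74.67); sampled at t=k/6. Machine vertices: (73.91,17.79) → (70.80,31.10) → (67.51,56.02) → (64.91,86.58) → (63.86,116.81) → (65.25,140.74) → (69.93,152.41). Open path.

**Shape 2** — `<path>` rectangle, stroke `#ff8800` → engrave (S249, F3236). Machine vertices: (122.86,117.30) → (267.43,117.30) → (267.43,13.89) → (122.86,13.89) → (122.86,117.30). Closed: final G1 returns to the first vertex.

**Shape 3** — `<polygon>` regular polygon, stroke `#ff8800` → engrave (S249, F3236). Machine vertices: (29.88,38.08) → (26.54,63.46) → (50.19,53.66) → (29.88,38.08). Closed: final G1 returns to the first vertex.

**Shape 4** — `<path>` regular polygon, stroke `#ff8800` → engrave (S249, F3236). Machine vertices: (20.53,19.50) → (13.36,32.32) → (18.91,45.91) → (33.00,50.04) → (45.02,41.61) → (45.91,26.95) → (35.01,17.11) → (20.53,19.50). Closed: final G1 returns to the first vertex.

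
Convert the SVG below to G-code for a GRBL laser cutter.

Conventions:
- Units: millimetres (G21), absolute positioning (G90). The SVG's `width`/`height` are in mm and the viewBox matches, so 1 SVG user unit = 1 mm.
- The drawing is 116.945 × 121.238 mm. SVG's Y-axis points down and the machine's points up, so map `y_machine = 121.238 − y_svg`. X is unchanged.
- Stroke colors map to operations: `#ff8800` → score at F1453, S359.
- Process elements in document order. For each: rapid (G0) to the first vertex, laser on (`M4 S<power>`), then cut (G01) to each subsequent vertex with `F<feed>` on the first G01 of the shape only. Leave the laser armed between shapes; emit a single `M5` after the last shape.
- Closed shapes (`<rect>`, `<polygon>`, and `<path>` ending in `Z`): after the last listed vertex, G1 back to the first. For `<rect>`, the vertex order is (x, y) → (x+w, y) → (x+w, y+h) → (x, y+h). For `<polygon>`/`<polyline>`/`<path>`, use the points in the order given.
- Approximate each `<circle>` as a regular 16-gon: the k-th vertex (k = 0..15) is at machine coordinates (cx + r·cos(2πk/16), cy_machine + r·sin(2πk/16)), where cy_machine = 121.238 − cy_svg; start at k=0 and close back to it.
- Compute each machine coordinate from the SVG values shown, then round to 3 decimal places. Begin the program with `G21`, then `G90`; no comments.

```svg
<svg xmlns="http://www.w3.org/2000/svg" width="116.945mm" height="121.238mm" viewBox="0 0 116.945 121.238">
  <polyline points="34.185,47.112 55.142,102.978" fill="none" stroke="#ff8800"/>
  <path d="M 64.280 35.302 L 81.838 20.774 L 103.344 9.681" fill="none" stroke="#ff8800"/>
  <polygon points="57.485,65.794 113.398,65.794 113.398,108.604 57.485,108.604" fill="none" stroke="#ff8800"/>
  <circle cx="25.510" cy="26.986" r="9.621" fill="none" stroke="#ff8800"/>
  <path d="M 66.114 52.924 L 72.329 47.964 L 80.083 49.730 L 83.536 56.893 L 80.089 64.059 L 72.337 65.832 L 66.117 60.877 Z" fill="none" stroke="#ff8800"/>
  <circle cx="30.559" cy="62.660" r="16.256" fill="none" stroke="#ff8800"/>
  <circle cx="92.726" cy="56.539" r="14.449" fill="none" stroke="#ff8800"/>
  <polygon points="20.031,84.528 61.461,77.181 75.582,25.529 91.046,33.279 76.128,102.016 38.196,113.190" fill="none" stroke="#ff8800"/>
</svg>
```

G21
G90
G0 X34.185 Y74.126
M4 S359
G01 X55.142 Y18.260 F1453
G0 X64.280 Y85.936
M4 S359
G01 X81.838 Y100.464 F1453
G01 X103.344 Y111.557
G0 X57.485 Y55.444
M4 S359
G01 X113.398 Y55.444 F1453
G01 X113.398 Y12.634
G01 X57.485 Y12.634
G01 X57.485 Y55.444
G0 X35.131 Y94.252
M4 S359
G01 X34.399 Y97.934 F1453
G01 X32.313 Y101.055
G01 X29.192 Y103.141
G01 X25.510 Y103.873
G01 X21.828 Y103.141
G01 X18.707 Y101.055
G01 X16.621 Y97.934
G01 X15.889 Y94.252
G01 X16.621 Y90.570
G01 X18.707 Y87.449
G01 X21.828 Y85.363
G01 X25.510 Y84.631
G01 X29.192 Y85.363
G01 X32.313 Y87.449
G01 X34.399 Y90.570
G01 X35.131 Y94.252
G0 X66.114 Y68.314
M4 S359
G01 X72.329 Y73.274 F1453
G01 X80.083 Y71.508
G01 X83.536 Y64.345
G01 X80.089 Y57.179
G01 X72.337 Y55.406
G01 X66.117 Y60.361
G01 X66.114 Y68.314
G0 X46.815 Y58.578
M4 S359
G01 X45.578 Y64.799 F1453
G01 X42.054 Y70.073
G01 X36.780 Y73.597
G01 X30.559 Y74.834
G01 X24.338 Y73.597
G01 X19.064 Y70.073
G01 X15.540 Y64.799
G01 X14.303 Y58.578
G01 X15.540 Y52.357
G01 X19.064 Y47.083
G01 X24.338 Y43.559
G01 X30.559 Y42.322
G01 X36.780 Y43.559
G01 X42.054 Y47.083
G01 X45.578 Y52.357
G01 X46.815 Y58.578
G0 X107.175 Y64.699
M4 S359
G01 X106.075 Y70.228 F1453
G01 X102.943 Y74.916
G01 X98.255 Y78.048
G01 X92.726 Y79.148
G01 X87.197 Y78.048
G01 X82.509 Y74.916
G01 X79.377 Y70.228
G01 X78.277 Y64.699
G01 X79.377 Y59.170
G01 X82.509 Y54.482
G01 X87.197 Y51.350
G01 X92.726 Y50.250
G01 X98.255 Y51.350
G01 X102.943 Y54.482
G01 X106.075 Y59.170
G01 X107.175 Y64.699
G0 X20.031 Y36.710
M4 S359
G01 X61.461 Y44.057 F1453
G01 X75.582 Y95.709
G01 X91.046 Y87.959
G01 X76.128 Y19.222
G01 X38.196 Y8.048
G01 X20.031 Y36.710
M5

Since the viewBox matches the mm dimensions, user units are millimetres directly. The only transform is the Y-flip y_m = 121.238 − y_svg.

Shape 1 is a line segment drawn with `<polyline>`. Its stroke #ff8800 means score at S359, F1453. After flipping Y the toolpath is (34.185,74.126) → (55.142,18.260).

Shape 2 is a open polyline drawn with `<path>`. Its stroke #ff8800 means score at S359, F1453. After flipping Y the toolpath is (64.280,85.936) → (81.838,100.464) → (103.344,111.557).

Shape 3 is a rectangle drawn with `<polygon>`. Its stroke #ff8800 means score at S359, F1453. After flipping Y the toolpath is (57.485,55.444) → (113.398,55.444) → (113.398,12.634) → (57.485,12.634) → (57.485,55.444), returning to the start.

Shape 4 is a circle drawn with `<circle>`. Its stroke #ff8800 means score at S359, F1453. After flipping Y the toolpath is (35.131,94.252) → (34.399,97.934) → (32.313,101.055) → (29.192,103.141) → (25.510,103.873) → (21.828,103.141) → (18.707,101.055) → (16.621,97.934) → (15.889,94.252) → (16.621,90.570) → (18.707,87.449) → (21.828,85.363) → (25.510,84.631) → (29.192,85.363) → (32.313,87.449) → (34.399,90.570) → (35.131,94.252), returning to the start.

Shape 5 is a regular polygon drawn with `<path>`. Its stroke #ff8800 means score at S359, F1453. After flipping Y the toolpath is (66.114,68.314) → (72.329,73.274) → (80.083,71.508) → (83.536,64.345) → (80.089,57.179) → (72.337,55.406) → (66.117,60.361) → (66.114,68.314), returning to the start.

Shape 6 is a circle drawn with `<circle>`. Its stroke #ff8800 means score at S359, F1453. After flipping Y the toolpath is (46.815,58.578) → (45.578,64.799) → (42.054,70.073) → (36.780,73.597) → (30.559,74.834) → (24.338,73.597) → (19.064,70.073) → (15.540,64.799) → (14.303,58.578) → (15.540,52.357) → (19.064,47.083) → (24.338,43.559) → (30.559,42.322) → (36.780,43.559) → (42.054,47.083) → (45.578,52.357) → (46.815,58.578), returning to the start.

Shape 7 is a circle drawn with `<circle>`. Its stroke #ff8800 means score at S359, F1453. After flipping Y the toolpath is (107.175,64.699) → (106.075,70.228) → (102.943,74.916) → (98.255,78.048) → (92.726,79.148) → (87.197,78.048) → (82.509,74.916) → (79.377,70.228) → (78.277,64.699) → (79.377,59.170) → (82.509,54.482) → (87.197,51.350) → (92.726,50.250) → (98.255,51.350) → (102.943,54.482) → (106.075,59.170) → (107.175,64.699), returning to the start.

Shape 8 is a closed polygon drawn with `<polygon>`. Its stroke #ff8800 means score at S359, F1453. After flipping Y the toolpath is (20.031,36.710) → (61.461,44.057) → (75.582,95.709) → (91.046,87.959) → (76.128,19.222) → (38.196,8.048) → (20.031,36.710), returning to the start.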